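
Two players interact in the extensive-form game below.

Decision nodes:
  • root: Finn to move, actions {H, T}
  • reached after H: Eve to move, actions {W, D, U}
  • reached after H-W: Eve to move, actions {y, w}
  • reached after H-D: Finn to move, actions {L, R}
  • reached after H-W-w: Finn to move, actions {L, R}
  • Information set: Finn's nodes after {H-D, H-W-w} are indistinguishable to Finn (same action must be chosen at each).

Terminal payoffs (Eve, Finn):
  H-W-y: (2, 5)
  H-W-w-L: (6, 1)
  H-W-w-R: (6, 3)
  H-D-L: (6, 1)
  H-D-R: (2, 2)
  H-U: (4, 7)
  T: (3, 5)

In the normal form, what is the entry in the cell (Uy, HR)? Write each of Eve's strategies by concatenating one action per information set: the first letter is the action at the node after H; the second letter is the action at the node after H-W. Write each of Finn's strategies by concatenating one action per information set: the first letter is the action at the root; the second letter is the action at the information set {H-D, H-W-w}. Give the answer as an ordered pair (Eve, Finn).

(4, 7)

Trace the play path from the root:
  Finn plays H
  Eve plays U at [H]
→ terminal payoff (4, 7).
(Eve's choice at the node after H-W is never reached on this path, so it doesn't affect the outcome.)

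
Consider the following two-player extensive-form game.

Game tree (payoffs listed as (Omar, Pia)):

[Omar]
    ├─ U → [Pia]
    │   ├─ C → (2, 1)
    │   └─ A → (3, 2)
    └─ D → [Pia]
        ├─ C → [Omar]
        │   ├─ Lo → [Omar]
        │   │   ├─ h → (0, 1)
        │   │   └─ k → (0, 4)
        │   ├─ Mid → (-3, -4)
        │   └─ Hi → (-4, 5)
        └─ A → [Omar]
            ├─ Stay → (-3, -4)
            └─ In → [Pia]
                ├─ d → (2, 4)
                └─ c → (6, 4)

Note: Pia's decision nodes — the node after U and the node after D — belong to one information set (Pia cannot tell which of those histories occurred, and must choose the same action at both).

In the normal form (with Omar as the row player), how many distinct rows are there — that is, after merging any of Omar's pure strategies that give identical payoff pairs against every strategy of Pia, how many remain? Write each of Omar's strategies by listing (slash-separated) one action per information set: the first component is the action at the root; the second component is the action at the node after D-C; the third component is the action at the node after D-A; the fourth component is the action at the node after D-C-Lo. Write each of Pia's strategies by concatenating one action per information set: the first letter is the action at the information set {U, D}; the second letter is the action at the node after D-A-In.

9

Omar has 24 pure strategies: U/Lo/Stay/h, U/Lo/Stay/k, U/Lo/In/h, U/Lo/In/k, U/Mid/Stay/h, U/Mid/Stay/k, U/Mid/In/h, U/Mid/In/k, U/Hi/Stay/h, U/Hi/Stay/k, U/Hi/In/h, U/Hi/In/k, D/Lo/Stay/h, D/Lo/Stay/k, D/Lo/In/h, D/Lo/In/k, D/Mid/Stay/h, D/Mid/Stay/k, D/Mid/In/h, D/Mid/In/k, D/Hi/Stay/h, D/Hi/Stay/k, D/Hi/In/h, D/Hi/In/k. Columns: Cd, Cc, Ad, Ac.
{U/Lo/Stay/h, U/Lo/Stay/k, U/Lo/In/h, U/Lo/In/k, U/Mid/Stay/h, U/Mid/Stay/k, U/Mid/In/h, U/Mid/In/k, U/Hi/Stay/h, U/Hi/Stay/k, U/Hi/In/h, U/Hi/In/k} → row (2,1) (2,1) (3,2) (3,2)
{D/Lo/Stay/h} → row (0,1) (0,1) (-3,-4) (-3,-4)
{D/Lo/Stay/k} → row (0,4) (0,4) (-3,-4) (-3,-4)
{D/Lo/In/h} → row (0,1) (0,1) (2,4) (6,4)
{D/Lo/In/k} → row (0,4) (0,4) (2,4) (6,4)
{D/Mid/Stay/h, D/Mid/Stay/k} → row (-3,-4) (-3,-4) (-3,-4) (-3,-4)
{D/Mid/In/h, D/Mid/In/k} → row (-3,-4) (-3,-4) (2,4) (6,4)
{D/Hi/Stay/h, D/Hi/Stay/k} → row (-4,5) (-4,5) (-3,-4) (-3,-4)
{D/Hi/In/h, D/Hi/In/k} → row (-4,5) (-4,5) (2,4) (6,4)
That's 9 distinct rows out of 24 strategies.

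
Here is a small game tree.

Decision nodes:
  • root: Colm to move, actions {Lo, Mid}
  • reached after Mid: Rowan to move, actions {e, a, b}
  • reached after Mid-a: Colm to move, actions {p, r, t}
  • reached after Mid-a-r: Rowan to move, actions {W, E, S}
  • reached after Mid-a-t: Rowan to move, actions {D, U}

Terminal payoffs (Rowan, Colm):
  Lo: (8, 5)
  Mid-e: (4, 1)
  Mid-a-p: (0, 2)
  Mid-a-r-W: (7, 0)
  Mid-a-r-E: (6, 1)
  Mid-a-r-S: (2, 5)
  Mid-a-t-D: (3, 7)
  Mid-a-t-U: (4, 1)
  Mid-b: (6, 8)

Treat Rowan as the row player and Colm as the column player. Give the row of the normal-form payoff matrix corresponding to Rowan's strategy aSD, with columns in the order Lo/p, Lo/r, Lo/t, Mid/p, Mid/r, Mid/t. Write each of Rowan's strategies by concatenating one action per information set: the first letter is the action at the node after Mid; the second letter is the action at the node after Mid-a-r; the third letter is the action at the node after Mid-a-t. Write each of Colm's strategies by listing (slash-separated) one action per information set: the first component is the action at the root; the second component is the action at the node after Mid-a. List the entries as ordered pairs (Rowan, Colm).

(8,5) (8,5) (8,5) (0,2) (2,5) (3,7)

vs Lo/p: Colm plays Lo → (8, 5)
vs Lo/r: Colm plays Lo → (8, 5)
vs Lo/t: Colm plays Lo → (8, 5)
vs Mid/p: Colm plays Mid → Rowan plays a at [Mid] → Colm plays p at [Mid-a] → (0, 2)
vs Mid/r: Colm plays Mid → Rowan plays a at [Mid] → Colm plays r at [Mid-a] → Rowan plays S at [Mid-a-r] → (2, 5)
vs Mid/t: Colm plays Mid → Rowan plays a at [Mid] → Colm plays t at [Mid-a] → Rowan plays D at [Mid-a-t] → (3, 7)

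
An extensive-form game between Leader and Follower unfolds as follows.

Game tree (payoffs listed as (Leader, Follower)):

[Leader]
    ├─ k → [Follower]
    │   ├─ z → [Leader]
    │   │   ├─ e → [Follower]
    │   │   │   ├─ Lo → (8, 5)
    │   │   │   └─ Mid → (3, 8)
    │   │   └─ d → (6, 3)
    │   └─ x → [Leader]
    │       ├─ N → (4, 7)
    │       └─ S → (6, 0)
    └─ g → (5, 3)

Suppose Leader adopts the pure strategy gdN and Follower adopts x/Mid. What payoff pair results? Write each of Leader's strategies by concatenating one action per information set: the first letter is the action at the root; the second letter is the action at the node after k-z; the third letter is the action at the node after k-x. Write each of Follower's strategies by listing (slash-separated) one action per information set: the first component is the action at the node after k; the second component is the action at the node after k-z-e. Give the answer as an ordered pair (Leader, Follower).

(5, 3)

Trace the play path from the root:
  Leader plays g
→ terminal payoff (5, 3).
(Leader's choice at the node after k-z is never reached on this path, so it doesn't affect the outcome.)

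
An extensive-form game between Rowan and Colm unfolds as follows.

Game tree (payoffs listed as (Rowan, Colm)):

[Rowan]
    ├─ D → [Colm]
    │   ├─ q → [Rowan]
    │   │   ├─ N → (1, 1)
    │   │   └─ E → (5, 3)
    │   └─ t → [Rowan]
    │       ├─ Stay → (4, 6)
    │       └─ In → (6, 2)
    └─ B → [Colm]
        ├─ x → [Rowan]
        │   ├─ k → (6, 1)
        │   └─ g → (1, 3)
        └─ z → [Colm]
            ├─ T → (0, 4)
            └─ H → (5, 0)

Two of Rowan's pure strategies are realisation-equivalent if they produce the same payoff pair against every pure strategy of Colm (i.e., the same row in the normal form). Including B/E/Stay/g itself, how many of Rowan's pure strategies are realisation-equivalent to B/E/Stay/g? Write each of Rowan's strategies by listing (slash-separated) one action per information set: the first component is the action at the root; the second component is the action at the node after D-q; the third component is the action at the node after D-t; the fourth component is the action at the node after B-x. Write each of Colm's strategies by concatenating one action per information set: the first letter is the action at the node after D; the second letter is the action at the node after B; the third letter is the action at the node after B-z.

4

Row for B/E/Stay/g (columns qxT, qxH, qzT, qzH, txT, txH, tzT, tzH): (1,3) (1,3) (0,4) (5,0) (1,3) (1,3) (0,4) (5,0).
Under B/E/Stay/g, Rowan's choice at the node after D-q and at the node after D-t can never be reached regardless of what Colm does, so varying those choices leaves every outcome unchanged.
Holding the reachable choices fixed and varying the unreachable ones freely already gives 2 × 2 = 4 equivalent strategies.
No other strategy reproduces this row, so those 4 are the full class: B/N/Stay/g, B/N/In/g, B/E/Stay/g, B/E/In/g.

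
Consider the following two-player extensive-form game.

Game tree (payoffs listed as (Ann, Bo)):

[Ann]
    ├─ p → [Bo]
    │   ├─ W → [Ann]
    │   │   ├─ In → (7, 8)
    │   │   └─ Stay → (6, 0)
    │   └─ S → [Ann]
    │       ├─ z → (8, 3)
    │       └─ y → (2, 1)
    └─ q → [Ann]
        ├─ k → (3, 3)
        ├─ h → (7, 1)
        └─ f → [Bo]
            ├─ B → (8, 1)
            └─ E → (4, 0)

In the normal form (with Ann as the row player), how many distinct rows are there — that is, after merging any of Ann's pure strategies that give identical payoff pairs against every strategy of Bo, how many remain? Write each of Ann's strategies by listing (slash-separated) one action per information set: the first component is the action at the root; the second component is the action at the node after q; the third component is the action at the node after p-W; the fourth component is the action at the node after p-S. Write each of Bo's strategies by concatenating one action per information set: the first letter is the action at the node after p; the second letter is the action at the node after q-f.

7

Ann has 24 pure strategies: p/k/In/z, p/k/In/y, p/k/Stay/z, p/k/Stay/y, p/h/In/z, p/h/In/y, p/h/Stay/z, p/h/Stay/y, p/f/In/z, p/f/In/y, p/f/Stay/z, p/f/Stay/y, q/k/In/z, q/k/In/y, q/k/Stay/z, q/k/Stay/y, q/h/In/z, q/h/In/y, q/h/Stay/z, q/h/Stay/y, q/f/In/z, q/f/In/y, q/f/Stay/z, q/f/Stay/y. Columns: WB, WE, SB, SE.
{p/k/In/z, p/h/In/z, p/f/In/z} → row (7,8) (7,8) (8,3) (8,3)
{p/k/In/y, p/h/In/y, p/f/In/y} → row (7,8) (7,8) (2,1) (2,1)
{p/k/Stay/z, p/h/Stay/z, p/f/Stay/z} → row (6,0) (6,0) (8,3) (8,3)
{p/k/Stay/y, p/h/Stay/y, p/f/Stay/y} → row (6,0) (6,0) (2,1) (2,1)
{q/k/In/z, q/k/In/y, q/k/Stay/z, q/k/Stay/y} → row (3,3) (3,3) (3,3) (3,3)
{q/h/In/z, q/h/In/y, q/h/Stay/z, q/h/Stay/y} → row (7,1) (7,1) (7,1) (7,1)
{q/f/In/z, q/f/In/y, q/f/Stay/z, q/f/Stay/y} → row (8,1) (4,0) (8,1) (4,0)
That's 7 distinct rows out of 24 strategies.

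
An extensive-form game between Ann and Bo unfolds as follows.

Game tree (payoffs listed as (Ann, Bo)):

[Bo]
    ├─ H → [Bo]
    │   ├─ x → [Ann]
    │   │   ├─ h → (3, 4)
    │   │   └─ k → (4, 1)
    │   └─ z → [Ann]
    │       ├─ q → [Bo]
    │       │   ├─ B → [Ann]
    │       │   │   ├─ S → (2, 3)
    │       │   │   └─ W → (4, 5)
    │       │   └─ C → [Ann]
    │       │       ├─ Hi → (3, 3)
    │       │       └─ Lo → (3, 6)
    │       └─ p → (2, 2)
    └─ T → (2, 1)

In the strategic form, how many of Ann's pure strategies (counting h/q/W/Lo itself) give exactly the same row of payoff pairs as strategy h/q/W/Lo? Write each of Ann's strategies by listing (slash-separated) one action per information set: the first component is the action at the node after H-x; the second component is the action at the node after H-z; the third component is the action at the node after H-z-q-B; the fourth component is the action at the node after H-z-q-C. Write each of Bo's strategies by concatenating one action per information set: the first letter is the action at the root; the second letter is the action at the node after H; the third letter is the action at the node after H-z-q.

1

Row for h/q/W/Lo (columns HxB, HxC, HzB, HzC, TxB, TxC, TzB, TzC): (3,4) (3,4) (4,5) (3,6) (2,1) (2,1) (2,1) (2,1).
Every one of Ann's information sets is on the play path for some reply by Bo when Ann follows h/q/W/Lo.
Changing the action at any of them therefore changes at least one column, so only h/q/W/Lo itself gives this row.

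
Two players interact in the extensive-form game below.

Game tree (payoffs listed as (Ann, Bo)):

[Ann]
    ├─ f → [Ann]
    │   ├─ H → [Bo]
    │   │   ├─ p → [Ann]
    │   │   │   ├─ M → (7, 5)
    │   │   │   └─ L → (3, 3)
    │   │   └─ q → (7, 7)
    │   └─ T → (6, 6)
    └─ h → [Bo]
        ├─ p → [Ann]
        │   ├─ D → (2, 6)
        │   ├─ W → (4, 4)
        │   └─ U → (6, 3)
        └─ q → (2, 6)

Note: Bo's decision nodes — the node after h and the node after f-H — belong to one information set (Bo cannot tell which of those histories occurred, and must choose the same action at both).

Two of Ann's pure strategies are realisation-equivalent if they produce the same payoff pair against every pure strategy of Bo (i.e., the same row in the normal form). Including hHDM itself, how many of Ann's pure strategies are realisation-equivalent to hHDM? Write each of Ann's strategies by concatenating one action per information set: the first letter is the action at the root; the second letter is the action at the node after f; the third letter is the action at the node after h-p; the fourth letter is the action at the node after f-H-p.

Row for hHDM (columns p, q): (2,6) (2,6).
Under hHDM, Ann's choice at the node after f and at the node after f-H-p can never be reached regardless of what Bo does, so varying those choices leaves every outcome unchanged.
Holding the reachable choices fixed and varying the unreachable ones freely already gives 2 × 2 = 4 equivalent strategies.
No other strategy reproduces this row, so those 4 are the full class: hHDM, hHDL, hTDM, hTDL.

4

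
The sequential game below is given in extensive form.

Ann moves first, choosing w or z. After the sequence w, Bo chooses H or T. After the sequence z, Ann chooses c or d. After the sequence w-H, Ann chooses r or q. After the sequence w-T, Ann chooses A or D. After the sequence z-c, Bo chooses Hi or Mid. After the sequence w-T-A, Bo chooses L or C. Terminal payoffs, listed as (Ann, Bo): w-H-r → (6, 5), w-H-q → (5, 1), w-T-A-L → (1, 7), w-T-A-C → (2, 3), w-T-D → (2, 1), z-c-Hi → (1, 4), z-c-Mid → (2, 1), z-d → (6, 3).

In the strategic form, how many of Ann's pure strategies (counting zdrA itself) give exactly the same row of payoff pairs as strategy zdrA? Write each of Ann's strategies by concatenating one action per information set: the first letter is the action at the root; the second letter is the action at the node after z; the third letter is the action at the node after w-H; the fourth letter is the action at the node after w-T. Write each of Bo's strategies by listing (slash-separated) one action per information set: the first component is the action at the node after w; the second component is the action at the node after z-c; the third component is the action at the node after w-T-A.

4

Row for zdrA (columns H/Hi/L, H/Hi/C, H/Mid/L, H/Mid/C, T/Hi/L, T/Hi/C, T/Mid/L, T/Mid/C): (6,3) (6,3) (6,3) (6,3) (6,3) (6,3) (6,3) (6,3).
Under zdrA, Ann's choice at the node after w-H and at the node after w-T can never be reached regardless of what Bo does, so varying those choices leaves every outcome unchanged.
Holding the reachable choices fixed and varying the unreachable ones freely already gives 2 × 2 = 4 equivalent strategies.
No other strategy reproduces this row, so those 4 are the full class: zdrA, zdrD, zdqA, zdqD.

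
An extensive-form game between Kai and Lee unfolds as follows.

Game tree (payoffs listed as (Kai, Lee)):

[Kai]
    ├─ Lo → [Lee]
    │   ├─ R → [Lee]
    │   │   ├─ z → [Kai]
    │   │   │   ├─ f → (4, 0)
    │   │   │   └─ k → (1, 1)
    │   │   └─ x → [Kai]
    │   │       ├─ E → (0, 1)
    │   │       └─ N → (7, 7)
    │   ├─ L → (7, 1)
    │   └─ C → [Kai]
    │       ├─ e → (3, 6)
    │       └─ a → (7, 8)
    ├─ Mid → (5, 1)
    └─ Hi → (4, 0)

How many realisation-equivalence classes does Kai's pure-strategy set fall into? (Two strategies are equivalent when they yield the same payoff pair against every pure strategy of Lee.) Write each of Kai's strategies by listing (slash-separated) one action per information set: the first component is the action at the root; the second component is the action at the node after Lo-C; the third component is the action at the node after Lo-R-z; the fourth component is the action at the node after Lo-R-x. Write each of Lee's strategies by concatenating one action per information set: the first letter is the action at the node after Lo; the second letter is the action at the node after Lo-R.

Kai has 24 pure strategies: Lo/e/f/E, Lo/e/f/N, Lo/e/k/E, Lo/e/k/N, Lo/a/f/E, Lo/a/f/N, Lo/a/k/E, Lo/a/k/N, Mid/e/f/E, Mid/e/f/N, Mid/e/k/E, Mid/e/k/N, Mid/a/f/E, Mid/a/f/N, Mid/a/k/E, Mid/a/k/N, Hi/e/f/E, Hi/e/f/N, Hi/e/k/E, Hi/e/k/N, Hi/a/f/E, Hi/a/f/N, Hi/a/k/E, Hi/a/k/N. Columns: Rz, Rx, Lz, Lx, Cz, Cx.
{Lo/e/f/E} → row (4,0) (0,1) (7,1) (7,1) (3,6) (3,6)
{Lo/e/f/N} → row (4,0) (7,7) (7,1) (7,1) (3,6) (3,6)
{Lo/e/k/E} → row (1,1) (0,1) (7,1) (7,1) (3,6) (3,6)
{Lo/e/k/N} → row (1,1) (7,7) (7,1) (7,1) (3,6) (3,6)
{Lo/a/f/E} → row (4,0) (0,1) (7,1) (7,1) (7,8) (7,8)
{Lo/a/f/N} → row (4,0) (7,7) (7,1) (7,1) (7,8) (7,8)
{Lo/a/k/E} → row (1,1) (0,1) (7,1) (7,1) (7,8) (7,8)
{Lo/a/k/N} → row (1,1) (7,7) (7,1) (7,1) (7,8) (7,8)
{Mid/e/f/E, Mid/e/f/N, Mid/e/k/E, Mid/e/k/N, Mid/a/f/E, Mid/a/f/N, Mid/a/k/E, Mid/a/k/N} → row (5,1) (5,1) (5,1) (5,1) (5,1) (5,1)
{Hi/e/f/E, Hi/e/f/N, Hi/e/k/E, Hi/e/k/N, Hi/a/f/E, Hi/a/f/N, Hi/a/k/E, Hi/a/k/N} → row (4,0) (4,0) (4,0) (4,0) (4,0) (4,0)
That's 10 distinct rows out of 24 strategies.

10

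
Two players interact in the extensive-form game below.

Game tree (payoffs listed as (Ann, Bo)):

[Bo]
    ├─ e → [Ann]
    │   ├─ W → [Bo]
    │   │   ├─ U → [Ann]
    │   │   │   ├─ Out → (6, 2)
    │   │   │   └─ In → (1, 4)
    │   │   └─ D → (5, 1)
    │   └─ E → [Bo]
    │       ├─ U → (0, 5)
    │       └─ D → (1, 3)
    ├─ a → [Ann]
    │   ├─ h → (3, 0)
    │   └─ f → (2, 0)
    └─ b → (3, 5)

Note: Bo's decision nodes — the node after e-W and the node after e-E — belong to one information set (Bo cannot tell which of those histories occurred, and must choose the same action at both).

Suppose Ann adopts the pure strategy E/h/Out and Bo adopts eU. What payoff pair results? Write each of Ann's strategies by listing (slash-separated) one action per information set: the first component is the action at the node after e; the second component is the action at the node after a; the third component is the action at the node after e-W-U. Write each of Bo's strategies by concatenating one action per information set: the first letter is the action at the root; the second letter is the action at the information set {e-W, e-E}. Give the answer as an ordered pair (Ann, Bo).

Trace the play path from the root:
  Bo plays e
  Ann plays E at [e]
  Bo plays U at [e-E]
→ terminal payoff (0, 5).
(Ann's choice at the node after a is never reached on this path, so it doesn't affect the outcome.)

(0, 5)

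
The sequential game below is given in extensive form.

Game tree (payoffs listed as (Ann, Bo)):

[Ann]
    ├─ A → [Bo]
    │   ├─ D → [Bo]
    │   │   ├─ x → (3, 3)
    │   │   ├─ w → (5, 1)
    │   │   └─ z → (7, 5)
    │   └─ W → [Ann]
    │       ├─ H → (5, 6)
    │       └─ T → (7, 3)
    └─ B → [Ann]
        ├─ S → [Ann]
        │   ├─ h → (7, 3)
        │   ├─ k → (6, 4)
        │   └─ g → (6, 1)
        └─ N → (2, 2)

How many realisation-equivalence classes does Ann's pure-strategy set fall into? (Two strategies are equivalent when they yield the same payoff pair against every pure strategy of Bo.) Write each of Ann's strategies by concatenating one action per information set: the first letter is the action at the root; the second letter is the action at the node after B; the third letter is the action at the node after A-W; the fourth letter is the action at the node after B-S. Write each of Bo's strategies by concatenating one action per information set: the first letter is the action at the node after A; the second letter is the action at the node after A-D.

Ann has 24 pure strategies: ASHh, ASHk, ASHg, ASTh, ASTk, ASTg, ANHh, ANHk, ANHg, ANTh, ANTk, ANTg, BSHh, BSHk, BSHg, BSTh, BSTk, BSTg, BNHh, BNHk, BNHg, BNTh, BNTk, BNTg. Columns: Dx, Dw, Dz, Wx, Ww, Wz.
{ASHh, ASHk, ASHg, ANHh, ANHk, ANHg} → row (3,3) (5,1) (7,5) (5,6) (5,6) (5,6)
{ASTh, ASTk, ASTg, ANTh, ANTk, ANTg} → row (3,3) (5,1) (7,5) (7,3) (7,3) (7,3)
{BSHh, BSTh} → row (7,3) (7,3) (7,3) (7,3) (7,3) (7,3)
{BSHk, BSTk} → row (6,4) (6,4) (6,4) (6,4) (6,4) (6,4)
{BSHg, BSTg} → row (6,1) (6,1) (6,1) (6,1) (6,1) (6,1)
{BNHh, BNHk, BNHg, BNTh, BNTk, BNTg} → row (2,2) (2,2) (2,2) (2,2) (2,2) (2,2)
That's 6 distinct rows out of 24 strategies.

6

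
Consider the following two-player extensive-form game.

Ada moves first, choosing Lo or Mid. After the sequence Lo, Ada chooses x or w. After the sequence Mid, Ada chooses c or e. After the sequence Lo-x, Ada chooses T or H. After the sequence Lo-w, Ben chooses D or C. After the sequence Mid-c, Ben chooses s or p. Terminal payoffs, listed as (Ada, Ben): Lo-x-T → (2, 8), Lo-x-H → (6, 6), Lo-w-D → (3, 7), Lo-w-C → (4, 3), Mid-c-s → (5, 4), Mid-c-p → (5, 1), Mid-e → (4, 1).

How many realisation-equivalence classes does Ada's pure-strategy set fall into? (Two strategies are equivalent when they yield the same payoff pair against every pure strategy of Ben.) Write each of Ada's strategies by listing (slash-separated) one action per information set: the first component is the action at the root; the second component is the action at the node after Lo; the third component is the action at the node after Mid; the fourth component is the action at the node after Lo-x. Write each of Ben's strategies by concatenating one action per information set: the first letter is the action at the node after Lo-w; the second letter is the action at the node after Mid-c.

5

Ada has 16 pure strategies: Lo/x/c/T, Lo/x/c/H, Lo/x/e/T, Lo/x/e/H, Lo/w/c/T, Lo/w/c/H, Lo/w/e/T, Lo/w/e/H, Mid/x/c/T, Mid/x/c/H, Mid/x/e/T, Mid/x/e/H, Mid/w/c/T, Mid/w/c/H, Mid/w/e/T, Mid/w/e/H. Columns: Ds, Dp, Cs, Cp.
{Lo/x/c/T, Lo/x/e/T} → row (2,8) (2,8) (2,8) (2,8)
{Lo/x/c/H, Lo/x/e/H} → row (6,6) (6,6) (6,6) (6,6)
{Lo/w/c/T, Lo/w/c/H, Lo/w/e/T, Lo/w/e/H} → row (3,7) (3,7) (4,3) (4,3)
{Mid/x/c/T, Mid/x/c/H, Mid/w/c/T, Mid/w/c/H} → row (5,4) (5,1) (5,4) (5,1)
{Mid/x/e/T, Mid/x/e/H, Mid/w/e/T, Mid/w/e/H} → row (4,1) (4,1) (4,1) (4,1)
That's 5 distinct rows out of 16 strategies.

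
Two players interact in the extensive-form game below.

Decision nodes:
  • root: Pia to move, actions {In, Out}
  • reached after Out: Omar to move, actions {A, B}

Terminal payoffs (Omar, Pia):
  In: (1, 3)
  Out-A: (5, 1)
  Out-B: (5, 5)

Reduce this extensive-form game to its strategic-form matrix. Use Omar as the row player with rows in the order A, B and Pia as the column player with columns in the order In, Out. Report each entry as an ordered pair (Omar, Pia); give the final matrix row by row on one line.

A: (1,3) (5,1) | B: (1,3) (5,5)

Row A: In→(1,3), Out→(5,1)
Row B: In→(1,3), Out→(5,5)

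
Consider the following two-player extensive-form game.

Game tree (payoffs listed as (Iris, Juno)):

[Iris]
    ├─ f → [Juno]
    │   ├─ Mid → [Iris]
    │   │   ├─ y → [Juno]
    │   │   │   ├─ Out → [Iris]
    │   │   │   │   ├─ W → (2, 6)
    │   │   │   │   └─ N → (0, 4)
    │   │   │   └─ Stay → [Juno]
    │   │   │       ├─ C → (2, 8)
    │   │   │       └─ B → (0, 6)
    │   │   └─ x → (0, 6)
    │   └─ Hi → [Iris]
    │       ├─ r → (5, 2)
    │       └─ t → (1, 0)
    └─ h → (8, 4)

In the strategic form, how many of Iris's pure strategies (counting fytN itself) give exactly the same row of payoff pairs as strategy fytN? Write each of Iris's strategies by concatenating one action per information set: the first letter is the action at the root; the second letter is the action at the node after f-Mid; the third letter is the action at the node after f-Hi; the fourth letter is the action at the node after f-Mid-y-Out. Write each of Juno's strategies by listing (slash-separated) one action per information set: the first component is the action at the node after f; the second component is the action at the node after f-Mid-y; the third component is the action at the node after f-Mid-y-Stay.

Row for fytN (columns Mid/Out/C, Mid/Out/B, Mid/Stay/C, Mid/Stay/B, Hi/Out/C, Hi/Out/B, Hi/Stay/C, Hi/Stay/B): (0,4) (0,4) (2,8) (0,6) (1,0) (1,0) (1,0) (1,0).
Every one of Iris's information sets is on the play path for some reply by Juno when Iris follows fytN.
Changing the action at any of them therefore changes at least one column, so only fytN itself gives this row.

1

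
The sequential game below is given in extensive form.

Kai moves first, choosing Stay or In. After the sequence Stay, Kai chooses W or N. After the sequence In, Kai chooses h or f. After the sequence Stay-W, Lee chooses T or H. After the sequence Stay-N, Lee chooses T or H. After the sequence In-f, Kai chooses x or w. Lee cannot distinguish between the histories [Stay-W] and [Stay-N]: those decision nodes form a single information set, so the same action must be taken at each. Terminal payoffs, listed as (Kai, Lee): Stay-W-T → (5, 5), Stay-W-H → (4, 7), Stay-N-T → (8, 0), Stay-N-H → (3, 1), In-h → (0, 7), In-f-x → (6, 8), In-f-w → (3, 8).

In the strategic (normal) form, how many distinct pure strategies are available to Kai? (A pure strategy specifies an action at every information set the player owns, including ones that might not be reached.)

16

Kai owns the root with actions {Stay, In} — two choices.
Kai owns the node after Stay with actions {W, N} — two choices.
Kai owns the node after In with actions {h, f} — two choices.
Kai owns the node after In-f with actions {x, w} — two choices.
A pure strategy fixes one action at each information set independently, so the count is the product 2 × 2 × 2 × 2 = 16.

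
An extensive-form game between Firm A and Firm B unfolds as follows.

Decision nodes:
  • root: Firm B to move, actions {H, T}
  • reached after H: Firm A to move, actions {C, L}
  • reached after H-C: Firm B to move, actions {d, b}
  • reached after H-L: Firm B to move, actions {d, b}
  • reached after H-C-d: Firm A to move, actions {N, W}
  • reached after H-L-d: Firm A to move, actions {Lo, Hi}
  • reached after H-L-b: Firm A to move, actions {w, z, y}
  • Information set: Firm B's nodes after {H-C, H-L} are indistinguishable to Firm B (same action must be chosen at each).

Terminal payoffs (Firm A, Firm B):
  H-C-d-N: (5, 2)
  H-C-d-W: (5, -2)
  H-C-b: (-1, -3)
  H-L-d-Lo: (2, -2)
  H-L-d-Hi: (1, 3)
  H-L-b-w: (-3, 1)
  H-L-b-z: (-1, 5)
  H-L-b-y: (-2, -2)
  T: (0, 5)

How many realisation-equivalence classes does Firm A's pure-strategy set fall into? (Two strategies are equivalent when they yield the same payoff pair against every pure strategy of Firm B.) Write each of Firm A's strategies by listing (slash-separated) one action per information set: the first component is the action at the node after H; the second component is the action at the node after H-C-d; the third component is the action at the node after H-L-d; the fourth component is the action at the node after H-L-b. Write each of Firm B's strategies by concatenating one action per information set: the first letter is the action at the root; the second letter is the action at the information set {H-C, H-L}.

Firm A has 24 pure strategies: C/N/Lo/w, C/N/Lo/z, C/N/Lo/y, C/N/Hi/w, C/N/Hi/z, C/N/Hi/y, C/W/Lo/w, C/W/Lo/z, C/W/Lo/y, C/W/Hi/w, C/W/Hi/z, C/W/Hi/y, L/N/Lo/w, L/N/Lo/z, L/N/Lo/y, L/N/Hi/w, L/N/Hi/z, L/N/Hi/y, L/W/Lo/w, L/W/Lo/z, L/W/Lo/y, L/W/Hi/w, L/W/Hi/z, L/W/Hi/y. Columns: Hd, Hb, Td, Tb.
{C/N/Lo/w, C/N/Lo/z, C/N/Lo/y, C/N/Hi/w, C/N/Hi/z, C/N/Hi/y} → row (5,2) (-1,-3) (0,5) (0,5)
{C/W/Lo/w, C/W/Lo/z, C/W/Lo/y, C/W/Hi/w, C/W/Hi/z, C/W/Hi/y} → row (5,-2) (-1,-3) (0,5) (0,5)
{L/N/Lo/w, L/W/Lo/w} → row (2,-2) (-3,1) (0,5) (0,5)
{L/N/Lo/z, L/W/Lo/z} → row (2,-2) (-1,5) (0,5) (0,5)
{L/N/Lo/y, L/W/Lo/y} → row (2,-2) (-2,-2) (0,5) (0,5)
{L/N/Hi/w, L/W/Hi/w} → row (1,3) (-3,1) (0,5) (0,5)
{L/N/Hi/z, L/W/Hi/z} → row (1,3) (-1,5) (0,5) (0,5)
{L/N/Hi/y, L/W/Hi/y} → row (1,3) (-2,-2) (0,5) (0,5)
That's 8 distinct rows out of 24 strategies.

8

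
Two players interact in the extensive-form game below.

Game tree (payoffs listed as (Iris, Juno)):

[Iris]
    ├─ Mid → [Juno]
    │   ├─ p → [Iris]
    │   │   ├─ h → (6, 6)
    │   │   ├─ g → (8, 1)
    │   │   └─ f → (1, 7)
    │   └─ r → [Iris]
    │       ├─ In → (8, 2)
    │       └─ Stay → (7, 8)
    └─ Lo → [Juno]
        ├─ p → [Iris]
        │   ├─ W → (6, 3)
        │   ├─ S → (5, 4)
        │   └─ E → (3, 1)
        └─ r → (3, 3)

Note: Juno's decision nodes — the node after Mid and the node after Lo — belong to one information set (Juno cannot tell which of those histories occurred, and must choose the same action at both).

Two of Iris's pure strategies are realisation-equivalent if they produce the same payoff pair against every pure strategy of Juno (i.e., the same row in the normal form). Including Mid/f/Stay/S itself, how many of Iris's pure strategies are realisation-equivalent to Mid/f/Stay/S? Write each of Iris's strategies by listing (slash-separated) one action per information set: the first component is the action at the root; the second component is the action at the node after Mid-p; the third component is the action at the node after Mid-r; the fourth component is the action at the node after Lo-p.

Row for Mid/f/Stay/S (columns p, r): (1,7) (7,8).
Under Mid/f/Stay/S, Iris's choice at the node after Lo-p can never be reached regardless of what Juno does, so varying those choices leaves every outcome unchanged.
Holding the reachable choices fixed and varying the unreachable one freely already gives 3 equivalent strategies.
No other strategy reproduces this row, so those 3 are the full class: Mid/f/Stay/W, Mid/f/Stay/S, Mid/f/Stay/E.

3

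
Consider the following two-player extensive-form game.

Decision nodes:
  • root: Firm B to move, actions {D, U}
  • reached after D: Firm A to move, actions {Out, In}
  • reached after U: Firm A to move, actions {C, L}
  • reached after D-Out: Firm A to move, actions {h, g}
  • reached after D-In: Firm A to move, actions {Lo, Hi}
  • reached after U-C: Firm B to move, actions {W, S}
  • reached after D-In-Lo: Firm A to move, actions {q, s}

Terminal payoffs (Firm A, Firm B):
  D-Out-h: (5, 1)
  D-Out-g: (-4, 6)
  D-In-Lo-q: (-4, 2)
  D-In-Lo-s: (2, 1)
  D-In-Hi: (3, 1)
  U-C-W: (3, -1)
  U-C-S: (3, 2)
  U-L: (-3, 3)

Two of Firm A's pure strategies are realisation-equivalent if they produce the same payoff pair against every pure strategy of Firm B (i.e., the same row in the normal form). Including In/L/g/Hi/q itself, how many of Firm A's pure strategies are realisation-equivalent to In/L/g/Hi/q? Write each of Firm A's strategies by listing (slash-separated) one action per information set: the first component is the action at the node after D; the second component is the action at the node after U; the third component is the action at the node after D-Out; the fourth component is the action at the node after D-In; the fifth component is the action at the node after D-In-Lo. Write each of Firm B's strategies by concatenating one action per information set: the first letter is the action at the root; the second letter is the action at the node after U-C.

Row for In/L/g/Hi/q (columns DW, DS, UW, US): (3,1) (3,1) (-3,3) (-3,3).
Under In/L/g/Hi/q, Firm A's choice at the node after D-Out and at the node after D-In-Lo can never be reached regardless of what Firm B does, so varying those choices leaves every outcome unchanged.
Holding the reachable choices fixed and varying the unreachable ones freely already gives 2 × 2 = 4 equivalent strategies.
No other strategy reproduces this row, so those 4 are the full class: In/L/h/Hi/q, In/L/h/Hi/s, In/L/g/Hi/q, In/L/g/Hi/s.

4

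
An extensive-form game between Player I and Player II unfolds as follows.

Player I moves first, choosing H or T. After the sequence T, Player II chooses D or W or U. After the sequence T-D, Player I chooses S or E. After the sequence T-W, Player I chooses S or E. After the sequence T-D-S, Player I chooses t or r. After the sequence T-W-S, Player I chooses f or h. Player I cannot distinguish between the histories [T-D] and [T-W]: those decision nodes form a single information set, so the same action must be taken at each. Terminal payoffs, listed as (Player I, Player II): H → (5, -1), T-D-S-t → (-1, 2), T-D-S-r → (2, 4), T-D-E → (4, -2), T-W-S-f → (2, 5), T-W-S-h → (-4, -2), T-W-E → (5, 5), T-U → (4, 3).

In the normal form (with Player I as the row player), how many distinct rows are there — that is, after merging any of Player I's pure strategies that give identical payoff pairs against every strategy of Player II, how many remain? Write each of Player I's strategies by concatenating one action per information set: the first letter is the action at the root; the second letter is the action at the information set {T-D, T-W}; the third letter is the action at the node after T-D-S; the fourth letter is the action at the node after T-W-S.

Player I has 16 pure strategies: HStf, HSth, HSrf, HSrh, HEtf, HEth, HErf, HErh, TStf, TSth, TSrf, TSrh, TEtf, TEth, TErf, TErh. Columns: D, W, U.
{HStf, HSth, HSrf, HSrh, HEtf, HEth, HErf, HErh} → row (5,-1) (5,-1) (5,-1)
{TStf} → row (-1,2) (2,5) (4,3)
{TSth} → row (-1,2) (-4,-2) (4,3)
{TSrf} → row (2,4) (2,5) (4,3)
{TSrh} → row (2,4) (-4,-2) (4,3)
{TEtf, TEth, TErf, TErh} → row (4,-2) (5,5) (4,3)
That's 6 distinct rows out of 16 strategies.

6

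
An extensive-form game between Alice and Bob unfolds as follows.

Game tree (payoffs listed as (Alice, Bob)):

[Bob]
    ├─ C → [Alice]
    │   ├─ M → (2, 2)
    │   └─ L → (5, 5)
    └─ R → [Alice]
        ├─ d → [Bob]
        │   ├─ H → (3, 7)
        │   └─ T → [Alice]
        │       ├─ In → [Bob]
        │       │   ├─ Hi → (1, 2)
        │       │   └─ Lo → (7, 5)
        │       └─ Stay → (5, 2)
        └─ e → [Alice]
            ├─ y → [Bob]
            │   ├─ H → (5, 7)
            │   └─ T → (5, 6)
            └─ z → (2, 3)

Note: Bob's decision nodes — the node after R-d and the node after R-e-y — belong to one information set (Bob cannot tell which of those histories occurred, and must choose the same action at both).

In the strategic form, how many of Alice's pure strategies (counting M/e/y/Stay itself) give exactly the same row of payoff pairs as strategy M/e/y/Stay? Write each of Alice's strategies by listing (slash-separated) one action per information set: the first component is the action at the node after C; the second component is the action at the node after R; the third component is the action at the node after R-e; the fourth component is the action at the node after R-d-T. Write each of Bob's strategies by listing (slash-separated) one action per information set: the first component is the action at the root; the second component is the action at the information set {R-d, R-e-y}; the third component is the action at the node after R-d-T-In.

2

Row for M/e/y/Stay (columns C/H/Hi, C/H/Lo, C/T/Hi, C/T/Lo, R/H/Hi, R/H/Lo, R/T/Hi, R/T/Lo): (2,2) (2,2) (2,2) (2,2) (5,7) (5,7) (5,6) (5,6).
Under M/e/y/Stay, Alice's choice at the node after R-d-T can never be reached regardless of what Bob does, so varying those choices leaves every outcome unchanged.
Holding the reachable choices fixed and varying the unreachable one freely already gives 2 equivalent strategies.
No other strategy reproduces this row, so those 2 are the full class: M/e/y/In, M/e/y/Stay.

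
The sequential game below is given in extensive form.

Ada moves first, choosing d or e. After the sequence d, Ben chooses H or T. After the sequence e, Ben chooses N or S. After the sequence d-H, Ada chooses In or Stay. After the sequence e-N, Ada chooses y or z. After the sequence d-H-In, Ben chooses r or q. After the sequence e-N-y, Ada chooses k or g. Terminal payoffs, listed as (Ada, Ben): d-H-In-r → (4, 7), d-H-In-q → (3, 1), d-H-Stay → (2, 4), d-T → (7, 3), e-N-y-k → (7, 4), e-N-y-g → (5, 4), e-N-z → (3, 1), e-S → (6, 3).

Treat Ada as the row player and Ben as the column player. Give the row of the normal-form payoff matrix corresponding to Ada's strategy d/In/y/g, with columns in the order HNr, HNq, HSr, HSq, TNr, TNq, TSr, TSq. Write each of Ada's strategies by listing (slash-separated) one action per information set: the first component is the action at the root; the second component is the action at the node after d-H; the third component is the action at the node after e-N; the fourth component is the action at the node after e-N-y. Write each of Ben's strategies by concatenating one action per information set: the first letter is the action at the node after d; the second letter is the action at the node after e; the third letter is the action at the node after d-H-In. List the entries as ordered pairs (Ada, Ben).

(4,7) (3,1) (4,7) (3,1) (7,3) (7,3) (7,3) (7,3)

vs HNr: Ada plays d → Ben plays H at [d] → Ada plays In at [d-H] → Ben plays r at [d-H-In] → (4, 7)
vs HNq: Ada plays d → Ben plays H at [d] → Ada plays In at [d-H] → Ben plays q at [d-H-In] → (3, 1)
vs HSr: Ada plays d → Ben plays H at [d] → Ada plays In at [d-H] → Ben plays r at [d-H-In] → (4, 7)
vs HSq: Ada plays d → Ben plays H at [d] → Ada plays In at [d-H] → Ben plays q at [d-H-In] → (3, 1)
vs TNr: Ada plays d → Ben plays T at [d] → (7, 3)
vs TNq: Ada plays d → Ben plays T at [d] → (7, 3)
vs TSr: Ada plays d → Ben plays T at [d] → (7, 3)
vs TSq: Ada plays d → Ben plays T at [d] → (7, 3)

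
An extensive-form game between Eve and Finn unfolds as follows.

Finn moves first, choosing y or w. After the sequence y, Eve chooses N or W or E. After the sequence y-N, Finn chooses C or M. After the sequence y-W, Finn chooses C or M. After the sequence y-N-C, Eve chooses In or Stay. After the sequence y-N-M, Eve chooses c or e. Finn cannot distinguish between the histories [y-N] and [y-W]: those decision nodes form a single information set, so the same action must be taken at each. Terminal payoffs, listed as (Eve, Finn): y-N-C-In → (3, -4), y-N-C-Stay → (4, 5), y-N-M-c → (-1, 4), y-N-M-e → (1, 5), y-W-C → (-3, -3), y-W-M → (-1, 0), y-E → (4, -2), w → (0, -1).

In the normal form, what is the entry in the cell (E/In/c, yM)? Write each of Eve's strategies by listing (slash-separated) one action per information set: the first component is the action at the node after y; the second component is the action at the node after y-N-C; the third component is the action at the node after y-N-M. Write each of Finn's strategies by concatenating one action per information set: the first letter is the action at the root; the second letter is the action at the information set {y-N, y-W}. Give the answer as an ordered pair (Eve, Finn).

Trace the play path from the root:
  Finn plays y
  Eve plays E at [y]
→ terminal payoff (4, -2).
(Eve's choice at the node after y-N-C is never reached on this path, so it doesn't affect the outcome.)

(4, -2)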